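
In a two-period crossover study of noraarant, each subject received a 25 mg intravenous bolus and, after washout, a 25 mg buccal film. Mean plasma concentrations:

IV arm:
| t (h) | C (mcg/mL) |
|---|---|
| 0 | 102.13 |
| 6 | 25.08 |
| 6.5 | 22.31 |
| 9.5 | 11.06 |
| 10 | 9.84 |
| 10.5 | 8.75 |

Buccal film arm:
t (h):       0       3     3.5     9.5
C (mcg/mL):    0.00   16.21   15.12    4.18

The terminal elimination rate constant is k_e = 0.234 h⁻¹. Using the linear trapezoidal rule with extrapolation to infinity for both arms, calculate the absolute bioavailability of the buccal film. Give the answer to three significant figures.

F = 0.220

Trapezoidal AUC_0→10.5 (IV):
  [0→6]: (102.13+25.08)/2 × 6 = 381.63
  [6→6.5]: (25.08+22.31)/2 × 0.5 = 11.8475
  [6.5→9.5]: (22.31+11.06)/2 × 3 = 50.055
  [9.5→10]: (11.06+9.84)/2 × 0.5 = 5.225
  [10→10.5]: (9.84+8.75)/2 × 0.5 = 4.6475
  Sum = 453.405 mcg/mL·h
IV tail: 8.75/0.234 = 37.393; AUC_iv,0→∞ = 453.405 + 37.393 = 490.798 mcg/mL·h
Trapezoidal AUC_0→9.5 (buccal film):
  [0→3]: (0.00+16.21)/2 × 3 = 24.315
  [3→3.5]: (16.21+15.12)/2 × 0.5 = 7.8325
  [3.5→9.5]: (15.12+4.18)/2 × 6 = 57.9
  Sum = 90.0475 mcg/mL·h
buccal film tail: 4.18/0.234 = 17.863; AUC_ev,0→∞ = 90.0475 + 17.863 = 107.9105 mcg/mL·h
F = (AUC_ev/D_ev)/(AUC_iv/D_iv) = (107.9105/25)/(490.798/25) = 4.31642/19.63192 = 0.2199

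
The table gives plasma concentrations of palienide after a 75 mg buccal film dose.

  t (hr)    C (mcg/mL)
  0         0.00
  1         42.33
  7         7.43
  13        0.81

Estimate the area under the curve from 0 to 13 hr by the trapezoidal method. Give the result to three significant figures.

Trapezoidal AUC_0→13:
  [0→1]: (0.00+42.33)/2 × 1 = 21.165
  [1→7]: (42.33+7.43)/2 × 6 = 149.28
  [7→13]: (7.43+0.81)/2 × 6 = 24.72
  Sum = 195.165 mcg/mL·hr

AUC = 195 mcg/mL·hr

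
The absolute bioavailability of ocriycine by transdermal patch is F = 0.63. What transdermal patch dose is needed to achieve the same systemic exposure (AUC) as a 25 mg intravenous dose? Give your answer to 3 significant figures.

D_transdermal = 39.7 mg

For equal systemic exposure: F × D_ev = D_iv
D_ev = D_iv / F = 25 / 0.63 = 39.6825 mg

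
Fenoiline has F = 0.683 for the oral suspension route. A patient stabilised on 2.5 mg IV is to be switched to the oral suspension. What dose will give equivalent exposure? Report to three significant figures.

D_oral = 3.66 mg

For equal systemic exposure: F × D_ev = D_iv
D_ev = D_iv / F = 2.5 / 0.683 = 3.66032 mg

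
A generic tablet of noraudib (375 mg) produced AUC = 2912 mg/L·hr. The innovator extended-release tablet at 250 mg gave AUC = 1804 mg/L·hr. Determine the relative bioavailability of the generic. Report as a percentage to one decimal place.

F_rel = 107.6%

F_rel = (AUC_test/D_test) / (AUC_ref/D_ref)
      = (2912/375) / (1804/250)
      = 7.76533 / 7.216 = 1.0761 = 107.61%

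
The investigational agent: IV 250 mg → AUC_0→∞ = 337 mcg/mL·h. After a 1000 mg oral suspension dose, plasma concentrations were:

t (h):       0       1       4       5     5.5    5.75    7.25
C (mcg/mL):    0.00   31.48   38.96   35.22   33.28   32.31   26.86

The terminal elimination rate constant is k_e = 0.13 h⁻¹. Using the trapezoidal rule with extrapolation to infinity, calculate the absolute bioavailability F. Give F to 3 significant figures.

Trapezoidal AUC_0→7.25 (oral suspension):
  [0→1]: (0.00+31.48)/2 × 1 = 15.74
  [1→4]: (31.48+38.96)/2 × 3 = 105.66
  [4→5]: (38.96+35.22)/2 × 1 = 37.09
  [5→5.5]: (35.22+33.28)/2 × 0.5 = 17.125
  [5.5→5.75]: (33.28+32.31)/2 × 0.25 = 8.19875
  [5.75→7.25]: (32.31+26.86)/2 × 1.5 = 44.3775
  Sum = 228.19125 mcg/mL·h
Tail: C_last/k_e = 26.86/0.13 = 206.615
AUC_0→∞ (oral suspension) = 228.19125 + 206.615 = 434.80625 mcg/mL·h
F = (AUC_ev/D_ev)/(AUC_iv/D_iv) = (434.80625/1000)/(337/250) = 0.43480625/1.348 = 0.3226

F = 0.323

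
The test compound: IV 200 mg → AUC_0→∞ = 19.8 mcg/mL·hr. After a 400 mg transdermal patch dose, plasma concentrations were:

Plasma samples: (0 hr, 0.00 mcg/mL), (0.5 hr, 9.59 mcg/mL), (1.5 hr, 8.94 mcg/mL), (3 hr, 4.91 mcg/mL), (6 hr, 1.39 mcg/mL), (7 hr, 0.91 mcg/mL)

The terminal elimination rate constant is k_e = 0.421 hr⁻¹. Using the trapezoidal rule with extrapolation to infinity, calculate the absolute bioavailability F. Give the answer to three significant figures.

Trapezoidal AUC_0→7 (transdermal patch):
  [0→0.5]: (0.00+9.59)/2 × 0.5 = 2.3975
  [0.5→1.5]: (9.59+8.94)/2 × 1 = 9.265
  [1.5→3]: (8.94+4.91)/2 × 1.5 = 10.3875
  [3→6]: (4.91+1.39)/2 × 3 = 9.45
  [6→7]: (1.39+0.91)/2 × 1 = 1.15
  Sum = 32.65 mcg/mL·hr
Tail: C_last/k_e = 0.91/0.421 = 2.162
AUC_0→∞ (transdermal patch) = 32.65 + 2.162 = 34.812 mcg/mL·hr
F = (AUC_ev/D_ev)/(AUC_iv/D_iv) = (34.812/400)/(19.8/200) = 0.08703/0.099 = 0.8791

F = 0.879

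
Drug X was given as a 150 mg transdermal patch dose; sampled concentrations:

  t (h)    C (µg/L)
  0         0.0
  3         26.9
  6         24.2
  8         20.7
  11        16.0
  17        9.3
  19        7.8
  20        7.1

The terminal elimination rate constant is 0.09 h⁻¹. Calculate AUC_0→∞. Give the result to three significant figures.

Trapezoidal AUC_0→20:
  [0→3]: (0.0+26.9)/2 × 3 = 40.35
  [3→6]: (26.9+24.2)/2 × 3 = 76.65
  [6→8]: (24.2+20.7)/2 × 2 = 44.9
  [8→11]: (20.7+16.0)/2 × 3 = 55.05
  [11→17]: (16.0+9.3)/2 × 6 = 75.9
  [17→19]: (9.3+7.8)/2 × 2 = 17.1
  [19→20]: (7.8+7.1)/2 × 1 = 7.45
  Sum = 317.4 µg/L·h
Extrapolated tail: C_last / k_e = 7.1 / 0.09 = 78.889
AUC_0→∞ = 317.4 + 78.889 = 396.289 µg/L·h

AUC = 396 µg/L·h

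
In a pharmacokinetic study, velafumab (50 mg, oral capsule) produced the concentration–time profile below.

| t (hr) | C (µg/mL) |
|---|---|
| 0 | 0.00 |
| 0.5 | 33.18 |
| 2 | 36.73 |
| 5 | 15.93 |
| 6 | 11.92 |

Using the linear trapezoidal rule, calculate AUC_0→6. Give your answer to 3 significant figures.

AUC = 154 µg/mL·hr

Trapezoidal AUC_0→6:
  [0→0.5]: (0.00+33.18)/2 × 0.5 = 8.295
  [0.5→2]: (33.18+36.73)/2 × 1.5 = 52.4325
  [2→5]: (36.73+15.93)/2 × 3 = 78.99
  [5→6]: (15.93+11.92)/2 × 1 = 13.925
  Sum = 153.6425 µg/mL·hr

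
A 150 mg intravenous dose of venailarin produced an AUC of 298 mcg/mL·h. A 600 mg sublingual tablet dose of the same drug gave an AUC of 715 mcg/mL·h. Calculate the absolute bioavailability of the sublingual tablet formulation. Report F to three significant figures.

F = (AUC_ev / D_ev) / (AUC_iv / D_iv)
  = (715/600) / (298/150)
  = 1.19167 / 1.98667 = 0.5998

F = 0.600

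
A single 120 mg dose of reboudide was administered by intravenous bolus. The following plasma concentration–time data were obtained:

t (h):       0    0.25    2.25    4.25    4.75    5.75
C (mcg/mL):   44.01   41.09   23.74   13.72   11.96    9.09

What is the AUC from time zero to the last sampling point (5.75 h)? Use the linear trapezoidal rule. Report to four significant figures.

AUC = 129.9 mcg/mL·h

Trapezoidal AUC_0→5.75:
  [0→0.25]: (44.01+41.09)/2 × 0.25 = 10.6375
  [0.25→2.25]: (41.09+23.74)/2 × 2 = 64.83
  [2.25→4.25]: (23.74+13.72)/2 × 2 = 37.46
  [4.25→4.75]: (13.72+11.96)/2 × 0.5 = 6.42
  [4.75→5.75]: (11.96+9.09)/2 × 1 = 10.525
  Sum = 129.8725 mcg/mL·h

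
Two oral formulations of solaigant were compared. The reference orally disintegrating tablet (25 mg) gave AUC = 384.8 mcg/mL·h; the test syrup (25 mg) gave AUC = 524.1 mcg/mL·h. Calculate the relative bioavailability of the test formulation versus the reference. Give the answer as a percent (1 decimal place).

F_rel = 136.2%

F_rel = (AUC_test/D_test) / (AUC_ref/D_ref)
      = (524.1/25) / (384.8/25)
      = 20.964 / 15.392 = 1.3620 = 136.20%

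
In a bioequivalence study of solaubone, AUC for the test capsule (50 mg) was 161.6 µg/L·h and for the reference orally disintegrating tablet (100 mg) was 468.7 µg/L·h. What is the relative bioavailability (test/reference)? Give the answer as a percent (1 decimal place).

F_rel = (AUC_test/D_test) / (AUC_ref/D_ref)
      = (161.6/50) / (468.7/100)
      = 3.232 / 4.687 = 0.6896 = 68.96%

F_rel = 69.0%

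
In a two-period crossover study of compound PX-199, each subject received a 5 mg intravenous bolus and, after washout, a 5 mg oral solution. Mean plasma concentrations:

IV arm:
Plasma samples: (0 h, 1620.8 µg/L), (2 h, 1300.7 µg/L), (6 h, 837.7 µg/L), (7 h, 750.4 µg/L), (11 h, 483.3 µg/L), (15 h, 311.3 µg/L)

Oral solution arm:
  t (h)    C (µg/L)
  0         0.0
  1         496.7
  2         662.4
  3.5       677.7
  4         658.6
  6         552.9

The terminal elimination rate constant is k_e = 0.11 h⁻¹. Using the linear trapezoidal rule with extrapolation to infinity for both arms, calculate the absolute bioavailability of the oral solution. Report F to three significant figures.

F = 0.565

Trapezoidal AUC_0→15 (IV):
  [0→2]: (1620.8+1300.7)/2 × 2 = 2921.5
  [2→6]: (1300.7+837.7)/2 × 4 = 4276.8
  [6→7]: (837.7+750.4)/2 × 1 = 794.05
  [7→11]: (750.4+483.3)/2 × 4 = 2467.4
  [11→15]: (483.3+311.3)/2 × 4 = 1589.2
  Sum = 12048.95 µg/L·h
IV tail: 311.3/0.11 = 2830.000; AUC_iv,0→∞ = 12048.95 + 2830.000 = 14878.95 µg/L·h
Trapezoidal AUC_0→6 (oral solution):
  [0→1]: (0.0+496.7)/2 × 1 = 248.35
  [1→2]: (496.7+662.4)/2 × 1 = 579.55
  [2→3.5]: (662.4+677.7)/2 × 1.5 = 1005.075
  [3.5→4]: (677.7+658.6)/2 × 0.5 = 334.075
  [4→6]: (658.6+552.9)/2 × 2 = 1211.5
  Sum = 3378.55 µg/L·h
oral solution tail: 552.9/0.11 = 5026.364; AUC_ev,0→∞ = 3378.55 + 5026.364 = 8404.914 µg/L·h
F = (AUC_ev/D_ev)/(AUC_iv/D_iv) = (8404.914/5)/(14878.95/5) = 1680.9828/2975.79 = 0.5649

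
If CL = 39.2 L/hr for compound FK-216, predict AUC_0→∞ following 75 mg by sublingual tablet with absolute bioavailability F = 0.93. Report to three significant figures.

AUC = 1.78 mg/L·hr

AUC_0→∞ = F × Dose / CL
        = 0.93 × 75 / 39.2 = 1.77934 mg/L·hr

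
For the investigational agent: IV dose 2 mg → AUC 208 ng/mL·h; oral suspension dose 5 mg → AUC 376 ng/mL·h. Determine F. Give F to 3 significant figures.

F = (AUC_ev / D_ev) / (AUC_iv / D_iv)
  = (376/5) / (208/2)
  = 75.2 / 104 = 0.7231

F = 0.723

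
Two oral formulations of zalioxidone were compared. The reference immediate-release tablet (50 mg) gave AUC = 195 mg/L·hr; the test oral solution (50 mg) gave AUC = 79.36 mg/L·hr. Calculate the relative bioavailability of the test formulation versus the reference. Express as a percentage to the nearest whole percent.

F_rel = (AUC_test/D_test) / (AUC_ref/D_ref)
      = (79.36/50) / (195/50)
      = 1.5872 / 3.9 = 0.4070 = 40.70%

F_rel = 41%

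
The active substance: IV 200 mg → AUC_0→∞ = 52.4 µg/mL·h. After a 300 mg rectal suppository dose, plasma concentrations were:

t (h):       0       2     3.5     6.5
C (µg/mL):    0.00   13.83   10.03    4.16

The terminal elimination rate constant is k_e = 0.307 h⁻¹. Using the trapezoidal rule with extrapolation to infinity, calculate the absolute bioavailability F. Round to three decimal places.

Trapezoidal AUC_0→6.5 (rectal suppository):
  [0→2]: (0.00+13.83)/2 × 2 = 13.83
  [2→3.5]: (13.83+10.03)/2 × 1.5 = 17.895
  [3.5→6.5]: (10.03+4.16)/2 × 3 = 21.285
  Sum = 53.01 µg/mL·h
Tail: C_last/k_e = 4.16/0.307 = 13.550
AUC_0→∞ (rectal suppository) = 53.01 + 13.550 = 66.56 µg/mL·h
F = (AUC_ev/D_ev)/(AUC_iv/D_iv) = (66.56/300)/(52.4/200) = 0.221867/0.262 = 0.8468

F = 0.847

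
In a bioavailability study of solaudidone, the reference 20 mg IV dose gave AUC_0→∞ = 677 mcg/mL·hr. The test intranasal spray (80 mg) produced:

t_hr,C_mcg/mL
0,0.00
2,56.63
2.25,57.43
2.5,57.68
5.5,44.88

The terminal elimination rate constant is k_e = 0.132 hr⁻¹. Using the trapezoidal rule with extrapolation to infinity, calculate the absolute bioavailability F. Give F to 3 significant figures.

F = 0.214

Trapezoidal AUC_0→5.5 (intranasal spray):
  [0→2]: (0.00+56.63)/2 × 2 = 56.63
  [2→2.25]: (56.63+57.43)/2 × 0.25 = 14.2575
  [2.25→2.5]: (57.43+57.68)/2 × 0.25 = 14.38875
  [2.5→5.5]: (57.68+44.88)/2 × 3 = 153.84
  Sum = 239.11625 mcg/mL·hr
Tail: C_last/k_e = 44.88/0.132 = 340.000
AUC_0→∞ (intranasal spray) = 239.11625 + 340.000 = 579.11625 mcg/mL·hr
F = (AUC_ev/D_ev)/(AUC_iv/D_iv) = (579.11625/80)/(677/20) = 7.23895/33.85 = 0.2139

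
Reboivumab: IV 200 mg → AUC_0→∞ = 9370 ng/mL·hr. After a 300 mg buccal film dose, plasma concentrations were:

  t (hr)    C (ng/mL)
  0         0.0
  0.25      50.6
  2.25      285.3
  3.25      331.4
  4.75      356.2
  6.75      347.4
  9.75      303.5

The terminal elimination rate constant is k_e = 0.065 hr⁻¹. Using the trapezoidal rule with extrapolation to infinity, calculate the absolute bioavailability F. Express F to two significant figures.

Trapezoidal AUC_0→9.75 (buccal film):
  [0→0.25]: (0.0+50.6)/2 × 0.25 = 6.325
  [0.25→2.25]: (50.6+285.3)/2 × 2 = 335.9
  [2.25→3.25]: (285.3+331.4)/2 × 1 = 308.35
  [3.25→4.75]: (331.4+356.2)/2 × 1.5 = 515.7
  [4.75→6.75]: (356.2+347.4)/2 × 2 = 703.6
  [6.75→9.75]: (347.4+303.5)/2 × 3 = 976.35
  Sum = 2846.225 ng/mL·hr
Tail: C_last/k_e = 303.5/0.065 = 4669.231
AUC_0→∞ (buccal film) = 2846.225 + 4669.231 = 7515.456 ng/mL·hr
F = (AUC_ev/D_ev)/(AUC_iv/D_iv) = (7515.456/300)/(9370/200) = 25.05152/46.85 = 0.5347

F = 0.53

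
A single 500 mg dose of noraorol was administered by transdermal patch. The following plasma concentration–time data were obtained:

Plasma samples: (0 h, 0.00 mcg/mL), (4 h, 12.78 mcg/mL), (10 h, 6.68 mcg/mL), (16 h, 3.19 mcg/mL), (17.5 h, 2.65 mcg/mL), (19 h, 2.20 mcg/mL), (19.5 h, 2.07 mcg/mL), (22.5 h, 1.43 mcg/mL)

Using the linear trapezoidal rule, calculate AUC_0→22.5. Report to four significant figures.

AUC = 127.9 mcg/mL·h

Trapezoidal AUC_0→22.5:
  [0→4]: (0.00+12.78)/2 × 4 = 25.56
  [4→10]: (12.78+6.68)/2 × 6 = 58.38
  [10→16]: (6.68+3.19)/2 × 6 = 29.61
  [16→17.5]: (3.19+2.65)/2 × 1.5 = 4.38
  [17.5→19]: (2.65+2.20)/2 × 1.5 = 3.6375
  [19→19.5]: (2.20+2.07)/2 × 0.5 = 1.0675
  [19.5→22.5]: (2.07+1.43)/2 × 3 = 5.25
  Sum = 127.885 mcg/mL·h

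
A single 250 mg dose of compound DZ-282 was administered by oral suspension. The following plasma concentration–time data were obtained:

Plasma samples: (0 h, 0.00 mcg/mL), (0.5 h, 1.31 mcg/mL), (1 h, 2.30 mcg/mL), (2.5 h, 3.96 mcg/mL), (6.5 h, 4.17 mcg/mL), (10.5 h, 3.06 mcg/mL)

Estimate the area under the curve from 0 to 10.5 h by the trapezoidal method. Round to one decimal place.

AUC = 36.6 mcg/mL·h

Trapezoidal AUC_0→10.5:
  [0→0.5]: (0.00+1.31)/2 × 0.5 = 0.3275
  [0.5→1]: (1.31+2.30)/2 × 0.5 = 0.9025
  [1→2.5]: (2.30+3.96)/2 × 1.5 = 4.695
  [2.5→6.5]: (3.96+4.17)/2 × 4 = 16.26
  [6.5→10.5]: (4.17+3.06)/2 × 4 = 14.46
  Sum = 36.645 mcg/mL·h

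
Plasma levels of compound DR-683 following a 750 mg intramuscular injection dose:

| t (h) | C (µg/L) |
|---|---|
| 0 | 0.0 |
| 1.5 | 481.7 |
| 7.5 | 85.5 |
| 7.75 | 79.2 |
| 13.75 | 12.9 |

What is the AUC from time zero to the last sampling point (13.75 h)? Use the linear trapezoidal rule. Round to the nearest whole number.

AUC = 2360 µg/L·h

Trapezoidal AUC_0→13.75:
  [0→1.5]: (0.0+481.7)/2 × 1.5 = 361.275
  [1.5→7.5]: (481.7+85.5)/2 × 6 = 1701.6
  [7.5→7.75]: (85.5+79.2)/2 × 0.25 = 20.5875
  [7.75→13.75]: (79.2+12.9)/2 × 6 = 276.3
  Sum = 2359.7625 µg/L·h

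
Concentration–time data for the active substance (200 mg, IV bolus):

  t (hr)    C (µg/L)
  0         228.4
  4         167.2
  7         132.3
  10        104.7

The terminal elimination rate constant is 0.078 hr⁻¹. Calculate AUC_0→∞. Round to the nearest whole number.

Trapezoidal AUC_0→10:
  [0→4]: (228.4+167.2)/2 × 4 = 791.2
  [4→7]: (167.2+132.3)/2 × 3 = 449.25
  [7→10]: (132.3+104.7)/2 × 3 = 355.5
  Sum = 1595.95 µg/L·hr
Extrapolated tail: C_last / k_e = 104.7 / 0.078 = 1342.308
AUC_0→∞ = 1595.95 + 1342.308 = 2938.258 µg/L·hr

AUC = 2938 µg/L·hr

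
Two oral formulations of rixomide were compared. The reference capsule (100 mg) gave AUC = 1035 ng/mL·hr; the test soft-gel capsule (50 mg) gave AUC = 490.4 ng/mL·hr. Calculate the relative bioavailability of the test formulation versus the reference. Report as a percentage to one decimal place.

F_rel = (AUC_test/D_test) / (AUC_ref/D_ref)
      = (490.4/50) / (1035/100)
      = 9.808 / 10.35 = 0.9476 = 94.76%

F_rel = 94.8%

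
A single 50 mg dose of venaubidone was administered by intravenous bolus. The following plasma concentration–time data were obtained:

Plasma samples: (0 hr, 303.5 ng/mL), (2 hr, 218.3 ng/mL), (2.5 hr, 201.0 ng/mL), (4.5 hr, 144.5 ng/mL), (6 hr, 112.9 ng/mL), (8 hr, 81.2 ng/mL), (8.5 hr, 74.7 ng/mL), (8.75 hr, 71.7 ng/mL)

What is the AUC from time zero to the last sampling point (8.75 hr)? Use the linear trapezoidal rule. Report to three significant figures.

AUC = 1420 ng/mL·hr

Trapezoidal AUC_0→8.75:
  [0→2]: (303.5+218.3)/2 × 2 = 521.8
  [2→2.5]: (218.3+201.0)/2 × 0.5 = 104.825
  [2.5→4.5]: (201.0+144.5)/2 × 2 = 345.5
  [4.5→6]: (144.5+112.9)/2 × 1.5 = 193.05
  [6→8]: (112.9+81.2)/2 × 2 = 194.1
  [8→8.5]: (81.2+74.7)/2 × 0.5 = 38.975
  [8.5→8.75]: (74.7+71.7)/2 × 0.25 = 18.3
  Sum = 1416.55 ng/mL·hr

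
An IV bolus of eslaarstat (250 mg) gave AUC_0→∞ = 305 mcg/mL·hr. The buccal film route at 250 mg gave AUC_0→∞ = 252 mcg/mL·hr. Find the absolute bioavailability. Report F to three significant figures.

F = 0.826

F = (AUC_ev / D_ev) / (AUC_iv / D_iv)
  = (252/250) / (305/250)
  = 1.008 / 1.22 = 0.8262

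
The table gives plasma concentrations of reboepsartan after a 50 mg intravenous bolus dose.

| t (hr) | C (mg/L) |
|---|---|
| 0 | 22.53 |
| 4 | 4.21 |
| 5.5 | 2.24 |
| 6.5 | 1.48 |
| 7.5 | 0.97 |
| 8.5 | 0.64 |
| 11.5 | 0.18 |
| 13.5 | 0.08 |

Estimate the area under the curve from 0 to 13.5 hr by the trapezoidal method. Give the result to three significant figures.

AUC = 63.7 mg/L·hr

Trapezoidal AUC_0→13.5:
  [0→4]: (22.53+4.21)/2 × 4 = 53.48
  [4→5.5]: (4.21+2.24)/2 × 1.5 = 4.8375
  [5.5→6.5]: (2.24+1.48)/2 × 1 = 1.86
  [6.5→7.5]: (1.48+0.97)/2 × 1 = 1.225
  [7.5→8.5]: (0.97+0.64)/2 × 1 = 0.805
  [8.5→11.5]: (0.64+0.18)/2 × 3 = 1.23
  [11.5→13.5]: (0.18+0.08)/2 × 2 = 0.26
  Sum = 63.6975 mg/L·hr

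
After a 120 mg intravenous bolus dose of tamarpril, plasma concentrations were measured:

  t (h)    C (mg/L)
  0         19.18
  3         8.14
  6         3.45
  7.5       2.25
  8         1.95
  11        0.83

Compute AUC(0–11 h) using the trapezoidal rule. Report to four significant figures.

AUC = 67.86 mg/L·h

Trapezoidal AUC_0→11:
  [0→3]: (19.18+8.14)/2 × 3 = 40.98
  [3→6]: (8.14+3.45)/2 × 3 = 17.385
  [6→7.5]: (3.45+2.25)/2 × 1.5 = 4.275
  [7.5→8]: (2.25+1.95)/2 × 0.5 = 1.05
  [8→11]: (1.95+0.83)/2 × 3 = 4.17
  Sum = 67.86 mg/L·h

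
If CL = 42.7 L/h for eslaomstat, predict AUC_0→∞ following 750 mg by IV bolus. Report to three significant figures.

AUC = 17.6 mg/L·h

AUC_0→∞ = Dose_iv / CL
        = 750 / 42.7 = 17.5644 mg/L·h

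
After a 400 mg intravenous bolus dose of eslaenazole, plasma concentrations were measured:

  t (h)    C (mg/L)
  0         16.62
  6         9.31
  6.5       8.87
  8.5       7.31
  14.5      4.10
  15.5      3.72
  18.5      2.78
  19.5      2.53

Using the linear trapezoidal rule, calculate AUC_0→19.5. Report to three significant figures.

AUC = 149 mg/L·h

Trapezoidal AUC_0→19.5:
  [0→6]: (16.62+9.31)/2 × 6 = 77.79
  [6→6.5]: (9.31+8.87)/2 × 0.5 = 4.545
  [6.5→8.5]: (8.87+7.31)/2 × 2 = 16.18
  [8.5→14.5]: (7.31+4.10)/2 × 6 = 34.23
  [14.5→15.5]: (4.10+3.72)/2 × 1 = 3.91
  [15.5→18.5]: (3.72+2.78)/2 × 3 = 9.75
  [18.5→19.5]: (2.78+2.53)/2 × 1 = 2.655
  Sum = 149.06 mg/L·h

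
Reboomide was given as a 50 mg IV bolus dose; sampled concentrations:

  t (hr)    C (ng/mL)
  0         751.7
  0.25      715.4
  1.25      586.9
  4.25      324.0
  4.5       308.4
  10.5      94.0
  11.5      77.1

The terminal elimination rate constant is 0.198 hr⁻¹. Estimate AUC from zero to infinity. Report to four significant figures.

AUC = 3962 ng/mL·hr

Trapezoidal AUC_0→11.5:
  [0→0.25]: (751.7+715.4)/2 × 0.25 = 183.3875
  [0.25→1.25]: (715.4+586.9)/2 × 1 = 651.15
  [1.25→4.25]: (586.9+324.0)/2 × 3 = 1366.35
  [4.25→4.5]: (324.0+308.4)/2 × 0.25 = 79.05
  [4.5→10.5]: (308.4+94.0)/2 × 6 = 1207.2
  [10.5→11.5]: (94.0+77.1)/2 × 1 = 85.55
  Sum = 3572.6875 ng/mL·hr
Extrapolated tail: C_last / k_e = 77.1 / 0.198 = 389.394
AUC_0→∞ = 3572.6875 + 389.394 = 3962.0815 ng/mL·hr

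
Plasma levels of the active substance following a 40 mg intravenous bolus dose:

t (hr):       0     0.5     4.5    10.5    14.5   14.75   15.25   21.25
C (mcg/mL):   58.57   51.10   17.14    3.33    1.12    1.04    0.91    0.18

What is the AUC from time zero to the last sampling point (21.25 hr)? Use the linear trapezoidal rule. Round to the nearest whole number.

AUC = 238 mcg/mL·hr

Trapezoidal AUC_0→21.25:
  [0→0.5]: (58.57+51.10)/2 × 0.5 = 27.4175
  [0.5→4.5]: (51.10+17.14)/2 × 4 = 136.48
  [4.5→10.5]: (17.14+3.33)/2 × 6 = 61.41
  [10.5→14.5]: (3.33+1.12)/2 × 4 = 8.9
  [14.5→14.75]: (1.12+1.04)/2 × 0.25 = 0.27
  [14.75→15.25]: (1.04+0.91)/2 × 0.5 = 0.4875
  [15.25→21.25]: (0.91+0.18)/2 × 6 = 3.27
  Sum = 238.235 mcg/mL·hr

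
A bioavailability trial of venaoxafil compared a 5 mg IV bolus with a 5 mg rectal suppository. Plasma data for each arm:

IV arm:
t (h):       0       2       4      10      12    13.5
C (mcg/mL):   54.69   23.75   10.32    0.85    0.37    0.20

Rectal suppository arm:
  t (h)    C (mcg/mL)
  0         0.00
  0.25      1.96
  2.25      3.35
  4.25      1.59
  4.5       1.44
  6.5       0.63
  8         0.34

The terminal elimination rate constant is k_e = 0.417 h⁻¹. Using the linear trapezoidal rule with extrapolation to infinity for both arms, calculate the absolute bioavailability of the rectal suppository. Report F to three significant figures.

F = 0.0978

Trapezoidal AUC_0→13.5 (IV):
  [0→2]: (54.69+23.75)/2 × 2 = 78.44
  [2→4]: (23.75+10.32)/2 × 2 = 34.07
  [4→10]: (10.32+0.85)/2 × 6 = 33.51
  [10→12]: (0.85+0.37)/2 × 2 = 1.22
  [12→13.5]: (0.37+0.20)/2 × 1.5 = 0.4275
  Sum = 147.6675 mcg/mL·h
IV tail: 0.20/0.417 = 0.480; AUC_iv,0→∞ = 147.6675 + 0.480 = 148.1475 mcg/mL·h
Trapezoidal AUC_0→8 (rectal suppository):
  [0→0.25]: (0.00+1.96)/2 × 0.25 = 0.245
  [0.25→2.25]: (1.96+3.35)/2 × 2 = 5.31
  [2.25→4.25]: (3.35+1.59)/2 × 2 = 4.94
  [4.25→4.5]: (1.59+1.44)/2 × 0.25 = 0.37875
  [4.5→6.5]: (1.44+0.63)/2 × 2 = 2.07
  [6.5→8]: (0.63+0.34)/2 × 1.5 = 0.7275
  Sum = 13.67125 mcg/mL·h
rectal suppository tail: 0.34/0.417 = 0.815; AUC_ev,0→∞ = 13.67125 + 0.815 = 14.48625 mcg/mL·h
F = (AUC_ev/D_ev)/(AUC_iv/D_iv) = (14.48625/5)/(148.1475/5) = 2.89725/29.6295 = 0.0978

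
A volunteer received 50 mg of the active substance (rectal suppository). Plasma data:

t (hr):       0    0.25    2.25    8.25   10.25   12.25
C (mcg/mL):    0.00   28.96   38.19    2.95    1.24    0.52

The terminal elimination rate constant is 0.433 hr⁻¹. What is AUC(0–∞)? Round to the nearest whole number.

AUC = 201 mcg/mL·hr

Trapezoidal AUC_0→12.25:
  [0→0.25]: (0.00+28.96)/2 × 0.25 = 3.62
  [0.25→2.25]: (28.96+38.19)/2 × 2 = 67.15
  [2.25→8.25]: (38.19+2.95)/2 × 6 = 123.42
  [8.25→10.25]: (2.95+1.24)/2 × 2 = 4.19
  [10.25→12.25]: (1.24+0.52)/2 × 2 = 1.76
  Sum = 200.14 mcg/mL·hr
Extrapolated tail: C_last / k_e = 0.52 / 0.433 = 1.201
AUC_0→∞ = 200.14 + 1.201 = 201.341 mcg/mL·hr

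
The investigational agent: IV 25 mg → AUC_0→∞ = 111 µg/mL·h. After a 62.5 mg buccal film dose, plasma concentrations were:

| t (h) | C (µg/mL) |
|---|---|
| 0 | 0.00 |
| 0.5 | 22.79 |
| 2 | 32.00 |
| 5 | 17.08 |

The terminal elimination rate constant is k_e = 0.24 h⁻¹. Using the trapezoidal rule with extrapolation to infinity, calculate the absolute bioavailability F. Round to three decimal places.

Trapezoidal AUC_0→5 (buccal film):
  [0→0.5]: (0.00+22.79)/2 × 0.5 = 5.6975
  [0.5→2]: (22.79+32.00)/2 × 1.5 = 41.0925
  [2→5]: (32.00+17.08)/2 × 3 = 73.62
  Sum = 120.41 µg/mL·h
Tail: C_last/k_e = 17.08/0.24 = 71.167
AUC_0→∞ (buccal film) = 120.41 + 71.167 = 191.577 µg/mL·h
F = (AUC_ev/D_ev)/(AUC_iv/D_iv) = (191.577/62.5)/(111/25) = 3.065232/4.44 = 0.6904

F = 0.690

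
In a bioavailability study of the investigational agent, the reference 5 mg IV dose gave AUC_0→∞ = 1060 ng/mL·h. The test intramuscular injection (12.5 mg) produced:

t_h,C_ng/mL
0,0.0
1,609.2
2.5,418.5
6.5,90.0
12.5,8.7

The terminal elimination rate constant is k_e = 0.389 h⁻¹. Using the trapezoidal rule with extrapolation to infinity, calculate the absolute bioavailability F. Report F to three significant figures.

F = 0.910

Trapezoidal AUC_0→12.5 (intramuscular injection):
  [0→1]: (0.0+609.2)/2 × 1 = 304.6
  [1→2.5]: (609.2+418.5)/2 × 1.5 = 770.775
  [2.5→6.5]: (418.5+90.0)/2 × 4 = 1017.0
  [6.5→12.5]: (90.0+8.7)/2 × 6 = 296.1
  Sum = 2388.475 ng/mL·h
Tail: C_last/k_e = 8.7/0.389 = 22.365
AUC_0→∞ (intramuscular injection) = 2388.475 + 22.365 = 2410.84 ng/mL·h
F = (AUC_ev/D_ev)/(AUC_iv/D_iv) = (2410.84/12.5)/(1060/5) = 192.8672/212 = 0.9098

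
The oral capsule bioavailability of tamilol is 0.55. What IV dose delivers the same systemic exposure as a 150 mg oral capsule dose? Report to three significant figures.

D_iv = 82.5 mg

Systemic exposure from an extravascular dose = F × D_ev, so the equivalent IV dose is F × D_ev.
D_iv = F × D_ev = 0.55 × 150 = 82.5 mg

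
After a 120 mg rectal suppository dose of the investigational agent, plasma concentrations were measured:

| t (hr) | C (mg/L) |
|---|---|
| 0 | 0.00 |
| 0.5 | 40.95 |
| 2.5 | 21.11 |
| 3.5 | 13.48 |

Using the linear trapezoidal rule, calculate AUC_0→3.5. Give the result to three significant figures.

Trapezoidal AUC_0→3.5:
  [0→0.5]: (0.00+40.95)/2 × 0.5 = 10.2375
  [0.5→2.5]: (40.95+21.11)/2 × 2 = 62.06
  [2.5→3.5]: (21.11+13.48)/2 × 1 = 17.295
  Sum = 89.5925 mg/L·hr

AUC = 89.6 mg/L·hr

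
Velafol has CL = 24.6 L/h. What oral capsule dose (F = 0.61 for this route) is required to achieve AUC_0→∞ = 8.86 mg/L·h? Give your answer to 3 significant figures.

Dose = 357 mg

Dose = CL × AUC_0→∞ / F
     = 24.6 × 8.86 / 0.61 = 357.305 mg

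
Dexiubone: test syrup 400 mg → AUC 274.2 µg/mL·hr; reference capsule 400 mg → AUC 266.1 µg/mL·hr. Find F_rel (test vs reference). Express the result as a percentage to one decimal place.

F_rel = (AUC_test/D_test) / (AUC_ref/D_ref)
      = (274.2/400) / (266.1/400)
      = 0.6855 / 0.66525 = 1.0304 = 103.04%

F_rel = 103.0%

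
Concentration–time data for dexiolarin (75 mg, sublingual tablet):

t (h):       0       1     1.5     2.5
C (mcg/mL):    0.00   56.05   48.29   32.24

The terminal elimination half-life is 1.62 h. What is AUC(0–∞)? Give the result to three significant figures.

Trapezoidal AUC_0→2.5:
  [0→1]: (0.00+56.05)/2 × 1 = 28.025
  [1→1.5]: (56.05+48.29)/2 × 0.5 = 26.085
  [1.5→2.5]: (48.29+32.24)/2 × 1 = 40.265
  Sum = 94.375 mcg/mL·h
k_e = ln2 / t½ = 0.693147 / 1.62 = 0.4279 h^-1
Extrapolated tail: C_last / k_e = 32.24 / 0.4279 = 75.345
AUC_0→∞ = 94.375 + 75.345 = 169.72 mcg/mL·h

AUC = 170 mcg/mL·h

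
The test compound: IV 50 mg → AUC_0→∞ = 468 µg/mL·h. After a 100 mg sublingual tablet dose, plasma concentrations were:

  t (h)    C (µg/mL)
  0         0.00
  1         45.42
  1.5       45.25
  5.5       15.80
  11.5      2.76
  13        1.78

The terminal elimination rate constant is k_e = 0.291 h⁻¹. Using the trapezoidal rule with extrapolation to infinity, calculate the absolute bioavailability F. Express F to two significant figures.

Trapezoidal AUC_0→13 (sublingual tablet):
  [0→1]: (0.00+45.42)/2 × 1 = 22.71
  [1→1.5]: (45.42+45.25)/2 × 0.5 = 22.6675
  [1.5→5.5]: (45.25+15.80)/2 × 4 = 122.1
  [5.5→11.5]: (15.80+2.76)/2 × 6 = 55.68
  [11.5→13]: (2.76+1.78)/2 × 1.5 = 3.405
  Sum = 226.5625 µg/mL·h
Tail: C_last/k_e = 1.78/0.291 = 6.117
AUC_0→∞ (sublingual tablet) = 226.5625 + 6.117 = 232.6795 µg/mL·h
F = (AUC_ev/D_ev)/(AUC_iv/D_iv) = (232.6795/100)/(468/50) = 2.326795/9.36 = 0.2486

F = 0.25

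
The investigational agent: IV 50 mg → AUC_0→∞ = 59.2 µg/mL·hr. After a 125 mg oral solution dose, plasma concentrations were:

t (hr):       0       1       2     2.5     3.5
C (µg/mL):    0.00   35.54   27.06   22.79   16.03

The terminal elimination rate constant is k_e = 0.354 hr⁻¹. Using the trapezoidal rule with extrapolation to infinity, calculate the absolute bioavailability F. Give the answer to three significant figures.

F = 0.853

Trapezoidal AUC_0→3.5 (oral solution):
  [0→1]: (0.00+35.54)/2 × 1 = 17.77
  [1→2]: (35.54+27.06)/2 × 1 = 31.3
  [2→2.5]: (27.06+22.79)/2 × 0.5 = 12.4625
  [2.5→3.5]: (22.79+16.03)/2 × 1 = 19.41
  Sum = 80.9425 µg/mL·hr
Tail: C_last/k_e = 16.03/0.354 = 45.282
AUC_0→∞ (oral solution) = 80.9425 + 45.282 = 126.2245 µg/mL·hr
F = (AUC_ev/D_ev)/(AUC_iv/D_iv) = (126.2245/125)/(59.2/50) = 1.009796/1.184 = 0.8529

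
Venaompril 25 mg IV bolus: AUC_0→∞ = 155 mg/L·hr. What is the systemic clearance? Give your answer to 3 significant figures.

CL = 0.161 L/hr

CL = Dose_iv / AUC_0→∞
   = 25 / 155 = 0.16129 L/hr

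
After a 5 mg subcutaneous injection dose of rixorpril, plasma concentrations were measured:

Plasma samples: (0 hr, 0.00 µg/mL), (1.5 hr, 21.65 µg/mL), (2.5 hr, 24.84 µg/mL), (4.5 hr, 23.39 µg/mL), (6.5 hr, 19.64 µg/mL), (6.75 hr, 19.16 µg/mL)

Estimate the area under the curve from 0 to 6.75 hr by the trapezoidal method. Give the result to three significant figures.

Trapezoidal AUC_0→6.75:
  [0→1.5]: (0.00+21.65)/2 × 1.5 = 16.2375
  [1.5→2.5]: (21.65+24.84)/2 × 1 = 23.245
  [2.5→4.5]: (24.84+23.39)/2 × 2 = 48.23
  [4.5→6.5]: (23.39+19.64)/2 × 2 = 43.03
  [6.5→6.75]: (19.64+19.16)/2 × 0.25 = 4.85
  Sum = 135.5925 µg/mL·hr

AUC = 136 µg/mL·hr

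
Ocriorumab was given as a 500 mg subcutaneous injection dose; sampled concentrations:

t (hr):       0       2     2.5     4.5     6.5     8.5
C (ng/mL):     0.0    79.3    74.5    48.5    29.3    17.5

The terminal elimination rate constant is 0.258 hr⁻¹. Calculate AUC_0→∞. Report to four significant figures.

Trapezoidal AUC_0→8.5:
  [0→2]: (0.0+79.3)/2 × 2 = 79.3
  [2→2.5]: (79.3+74.5)/2 × 0.5 = 38.45
  [2.5→4.5]: (74.5+48.5)/2 × 2 = 123.0
  [4.5→6.5]: (48.5+29.3)/2 × 2 = 77.8
  [6.5→8.5]: (29.3+17.5)/2 × 2 = 46.8
  Sum = 365.35 ng/mL·hr
Extrapolated tail: C_last / k_e = 17.5 / 0.258 = 67.829
AUC_0→∞ = 365.35 + 67.829 = 433.179 ng/mL·hr

AUC = 433.2 ng/mL·hr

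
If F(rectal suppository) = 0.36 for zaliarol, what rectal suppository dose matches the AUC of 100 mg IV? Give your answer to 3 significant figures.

For equal systemic exposure: F × D_ev = D_iv
D_ev = D_iv / F = 100 / 0.36 = 277.778 mg

D_rectal = 278 mg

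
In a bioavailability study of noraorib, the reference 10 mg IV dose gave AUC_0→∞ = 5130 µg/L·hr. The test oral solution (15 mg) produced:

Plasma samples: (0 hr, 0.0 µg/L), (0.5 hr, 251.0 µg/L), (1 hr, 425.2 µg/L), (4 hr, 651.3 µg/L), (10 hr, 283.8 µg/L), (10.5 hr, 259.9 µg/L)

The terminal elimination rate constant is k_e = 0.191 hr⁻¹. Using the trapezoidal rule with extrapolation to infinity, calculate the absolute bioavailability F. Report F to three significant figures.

F = 0.799

Trapezoidal AUC_0→10.5 (oral solution):
  [0→0.5]: (0.0+251.0)/2 × 0.5 = 62.75
  [0.5→1]: (251.0+425.2)/2 × 0.5 = 169.05
  [1→4]: (425.2+651.3)/2 × 3 = 1614.75
  [4→10]: (651.3+283.8)/2 × 6 = 2805.3
  [10→10.5]: (283.8+259.9)/2 × 0.5 = 135.925
  Sum = 4787.775 µg/L·hr
Tail: C_last/k_e = 259.9/0.191 = 1360.733
AUC_0→∞ (oral solution) = 4787.775 + 1360.733 = 6148.508 µg/L·hr
F = (AUC_ev/D_ev)/(AUC_iv/D_iv) = (6148.508/15)/(5130/10) = 409.901/513 = 0.7990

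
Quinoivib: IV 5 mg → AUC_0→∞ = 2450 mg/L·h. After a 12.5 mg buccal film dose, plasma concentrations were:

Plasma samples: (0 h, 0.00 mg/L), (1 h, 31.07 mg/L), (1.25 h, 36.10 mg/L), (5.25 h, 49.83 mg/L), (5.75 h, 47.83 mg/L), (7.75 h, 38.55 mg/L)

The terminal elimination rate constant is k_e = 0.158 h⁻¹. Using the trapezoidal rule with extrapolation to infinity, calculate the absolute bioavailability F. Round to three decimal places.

F = 0.090

Trapezoidal AUC_0→7.75 (buccal film):
  [0→1]: (0.00+31.07)/2 × 1 = 15.535
  [1→1.25]: (31.07+36.10)/2 × 0.25 = 8.39625
  [1.25→5.25]: (36.10+49.83)/2 × 4 = 171.86
  [5.25→5.75]: (49.83+47.83)/2 × 0.5 = 24.415
  [5.75→7.75]: (47.83+38.55)/2 × 2 = 86.38
  Sum = 306.58625 mg/L·h
Tail: C_last/k_e = 38.55/0.158 = 243.987
AUC_0→∞ (buccal film) = 306.58625 + 243.987 = 550.57325 mg/L·h
F = (AUC_ev/D_ev)/(AUC_iv/D_iv) = (550.57325/12.5)/(2450/5) = 44.04586/490 = 0.0899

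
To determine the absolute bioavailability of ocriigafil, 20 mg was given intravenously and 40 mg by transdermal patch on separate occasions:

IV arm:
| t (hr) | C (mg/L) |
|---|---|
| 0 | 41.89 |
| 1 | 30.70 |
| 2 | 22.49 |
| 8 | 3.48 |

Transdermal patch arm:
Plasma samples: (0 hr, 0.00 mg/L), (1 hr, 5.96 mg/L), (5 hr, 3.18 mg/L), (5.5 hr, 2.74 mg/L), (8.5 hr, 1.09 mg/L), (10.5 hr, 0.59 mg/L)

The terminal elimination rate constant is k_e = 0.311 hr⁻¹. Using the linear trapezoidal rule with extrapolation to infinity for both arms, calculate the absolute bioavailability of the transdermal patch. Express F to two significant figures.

F = 0.11

Trapezoidal AUC_0→8 (IV):
  [0→1]: (41.89+30.70)/2 × 1 = 36.295
  [1→2]: (30.70+22.49)/2 × 1 = 26.595
  [2→8]: (22.49+3.48)/2 × 6 = 77.91
  Sum = 140.8 mg/L·hr
IV tail: 3.48/0.311 = 11.190; AUC_iv,0→∞ = 140.8 + 11.190 = 151.99 mg/L·hr
Trapezoidal AUC_0→10.5 (transdermal patch):
  [0→1]: (0.00+5.96)/2 × 1 = 2.98
  [1→5]: (5.96+3.18)/2 × 4 = 18.28
  [5→5.5]: (3.18+2.74)/2 × 0.5 = 1.48
  [5.5→8.5]: (2.74+1.09)/2 × 3 = 5.745
  [8.5→10.5]: (1.09+0.59)/2 × 2 = 1.68
  Sum = 30.165 mg/L·hr
transdermal patch tail: 0.59/0.311 = 1.897; AUC_ev,0→∞ = 30.165 + 1.897 = 32.062 mg/L·hr
F = (AUC_ev/D_ev)/(AUC_iv/D_iv) = (32.062/40)/(151.99/20) = 0.80155/7.5995 = 0.1055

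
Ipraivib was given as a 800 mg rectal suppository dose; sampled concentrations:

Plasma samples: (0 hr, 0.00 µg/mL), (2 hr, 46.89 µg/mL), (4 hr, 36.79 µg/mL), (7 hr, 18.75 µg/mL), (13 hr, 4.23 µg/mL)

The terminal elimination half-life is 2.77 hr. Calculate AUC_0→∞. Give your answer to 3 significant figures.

Trapezoidal AUC_0→13:
  [0→2]: (0.00+46.89)/2 × 2 = 46.89
  [2→4]: (46.89+36.79)/2 × 2 = 83.68
  [4→7]: (36.79+18.75)/2 × 3 = 83.31
  [7→13]: (18.75+4.23)/2 × 6 = 68.94
  Sum = 282.82 µg/mL·hr
k_e = ln2 / t½ = 0.693147 / 2.77 = 0.2502 hr^-1
Extrapolated tail: C_last / k_e = 4.23 / 0.2502 = 16.906
AUC_0→∞ = 282.82 + 16.906 = 299.726 µg/mL·hr

AUC = 300 µg/mL·hr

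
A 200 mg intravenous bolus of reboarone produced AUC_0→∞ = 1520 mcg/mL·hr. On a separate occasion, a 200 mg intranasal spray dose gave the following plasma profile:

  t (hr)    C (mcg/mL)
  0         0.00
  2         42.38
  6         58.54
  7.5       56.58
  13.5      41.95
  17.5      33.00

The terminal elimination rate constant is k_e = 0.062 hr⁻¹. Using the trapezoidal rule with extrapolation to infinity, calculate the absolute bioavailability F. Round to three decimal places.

Trapezoidal AUC_0→17.5 (intranasal spray):
  [0→2]: (0.00+42.38)/2 × 2 = 42.38
  [2→6]: (42.38+58.54)/2 × 4 = 201.84
  [6→7.5]: (58.54+56.58)/2 × 1.5 = 86.34
  [7.5→13.5]: (56.58+41.95)/2 × 6 = 295.59
  [13.5→17.5]: (41.95+33.00)/2 × 4 = 149.9
  Sum = 776.05 mcg/mL·hr
Tail: C_last/k_e = 33.00/0.062 = 532.258
AUC_0→∞ (intranasal spray) = 776.05 + 532.258 = 1308.308 mcg/mL·hr
F = (AUC_ev/D_ev)/(AUC_iv/D_iv) = (1308.308/200)/(1520/200) = 6.54154/7.6 = 0.8607

F = 0.861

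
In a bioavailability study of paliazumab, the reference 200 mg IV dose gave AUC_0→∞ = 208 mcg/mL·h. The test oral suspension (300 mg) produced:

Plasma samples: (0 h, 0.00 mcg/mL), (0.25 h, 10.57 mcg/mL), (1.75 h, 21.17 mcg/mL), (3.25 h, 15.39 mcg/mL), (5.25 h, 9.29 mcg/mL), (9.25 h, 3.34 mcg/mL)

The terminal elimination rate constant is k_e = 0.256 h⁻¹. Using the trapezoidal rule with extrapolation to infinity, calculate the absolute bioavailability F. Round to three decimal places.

Trapezoidal AUC_0→9.25 (oral suspension):
  [0→0.25]: (0.00+10.57)/2 × 0.25 = 1.32125
  [0.25→1.75]: (10.57+21.17)/2 × 1.5 = 23.805
  [1.75→3.25]: (21.17+15.39)/2 × 1.5 = 27.42
  [3.25→5.25]: (15.39+9.29)/2 × 2 = 24.68
  [5.25→9.25]: (9.29+3.34)/2 × 4 = 25.26
  Sum = 102.48625 mcg/mL·h
Tail: C_last/k_e = 3.34/0.256 = 13.047
AUC_0→∞ (oral suspension) = 102.48625 + 13.047 = 115.53325 mcg/mL·h
F = (AUC_ev/D_ev)/(AUC_iv/D_iv) = (115.53325/300)/(208/200) = 0.385111/1.04 = 0.3703

F = 0.370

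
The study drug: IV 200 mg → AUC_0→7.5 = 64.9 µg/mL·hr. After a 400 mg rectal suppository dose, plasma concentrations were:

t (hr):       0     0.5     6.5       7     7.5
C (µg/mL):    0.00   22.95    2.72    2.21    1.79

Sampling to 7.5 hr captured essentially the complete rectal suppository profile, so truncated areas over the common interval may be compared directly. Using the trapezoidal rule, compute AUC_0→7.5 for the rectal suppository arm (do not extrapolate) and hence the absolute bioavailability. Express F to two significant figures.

Trapezoidal AUC_0→7.5 (rectal suppository):
  [0→0.5]: (0.00+22.95)/2 × 0.5 = 5.7375
  [0.5→6.5]: (22.95+2.72)/2 × 6 = 77.01
  [6.5→7]: (2.72+2.21)/2 × 0.5 = 1.2325
  [7→7.5]: (2.21+1.79)/2 × 0.5 = 1.0
  Sum = 84.98 µg/mL·hr
F = (AUC_ev/D_ev)/(AUC_iv/D_iv) = (84.98/400)/(64.9/200) = 0.21245/0.3245 = 0.6547

F = 0.65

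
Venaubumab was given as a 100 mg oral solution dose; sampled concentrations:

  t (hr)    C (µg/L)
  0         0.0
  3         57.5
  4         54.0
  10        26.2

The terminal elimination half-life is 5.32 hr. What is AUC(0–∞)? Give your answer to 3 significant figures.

AUC = 584 µg/L·hr

Trapezoidal AUC_0→10:
  [0→3]: (0.0+57.5)/2 × 3 = 86.25
  [3→4]: (57.5+54.0)/2 × 1 = 55.75
  [4→10]: (54.0+26.2)/2 × 6 = 240.6
  Sum = 382.6 µg/L·hr
k_e = ln2 / t½ = 0.693147 / 5.32 = 0.1303 hr^-1
Extrapolated tail: C_last / k_e = 26.2 / 0.1303 = 201.074
AUC_0→∞ = 382.6 + 201.074 = 583.674 µg/L·hr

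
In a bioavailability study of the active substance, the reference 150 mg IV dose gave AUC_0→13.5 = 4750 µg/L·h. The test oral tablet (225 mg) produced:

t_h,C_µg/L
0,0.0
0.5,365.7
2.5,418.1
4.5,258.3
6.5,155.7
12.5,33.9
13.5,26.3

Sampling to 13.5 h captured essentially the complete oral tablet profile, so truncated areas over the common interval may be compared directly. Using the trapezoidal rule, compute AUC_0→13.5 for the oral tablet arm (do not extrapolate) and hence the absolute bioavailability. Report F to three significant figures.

F = 0.360

Trapezoidal AUC_0→13.5 (oral tablet):
  [0→0.5]: (0.0+365.7)/2 × 0.5 = 91.425
  [0.5→2.5]: (365.7+418.1)/2 × 2 = 783.8
  [2.5→4.5]: (418.1+258.3)/2 × 2 = 676.4
  [4.5→6.5]: (258.3+155.7)/2 × 2 = 414.0
  [6.5→12.5]: (155.7+33.9)/2 × 6 = 568.8
  [12.5→13.5]: (33.9+26.3)/2 × 1 = 30.1
  Sum = 2564.525 µg/L·h
F = (AUC_ev/D_ev)/(AUC_iv/D_iv) = (2564.525/225)/(4750/150) = 11.3979/31.6667 = 0.3599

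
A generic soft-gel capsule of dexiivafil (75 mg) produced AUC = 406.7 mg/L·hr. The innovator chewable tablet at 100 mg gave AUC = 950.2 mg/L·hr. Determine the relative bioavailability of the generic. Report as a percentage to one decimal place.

F_rel = (AUC_test/D_test) / (AUC_ref/D_ref)
      = (406.7/75) / (950.2/100)
      = 5.42267 / 9.502 = 0.5707 = 57.07%

F_rel = 57.1%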